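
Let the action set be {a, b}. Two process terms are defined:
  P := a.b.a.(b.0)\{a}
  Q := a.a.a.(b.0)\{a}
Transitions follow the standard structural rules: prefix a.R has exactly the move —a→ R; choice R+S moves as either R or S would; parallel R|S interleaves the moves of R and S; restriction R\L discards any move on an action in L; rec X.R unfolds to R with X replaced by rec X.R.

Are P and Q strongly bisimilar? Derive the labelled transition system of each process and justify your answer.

P ≁ Q

P's transition system — 5 states:
  u0 = a.b.a.(b.0)\{a} | -a-> u1
  u1 = b.a.(b.0)\{a} | -b-> u2
  u2 = a.(b.0)\{a} | -a-> u3
  u3 = (b.0)\{a} | -b-> u4
  u4 = 0\{a} | (no moves)
Q's transition system — 5 states:
  v0 = a.a.a.(b.0)\{a} | -a-> v1
  v1 = a.a.(b.0)\{a} | -a-> v2
  v2 = a.(b.0)\{a} | -a-> v3
  v3 = (b.0)\{a} | -b-> v4
  v4 = 0\{a} | (no moves)
Coarsest stable partition (strong bisimilarity classes):
  B0 = {u0}
  B1 = {u1}
  B2 = {u2, v2}
  B3 = {u3, v3}
  B4 = {u4, v4}
  B5 = {v0}
  B6 = {v1}
u0 ∈ B0, v0 ∈ B5 → different blocks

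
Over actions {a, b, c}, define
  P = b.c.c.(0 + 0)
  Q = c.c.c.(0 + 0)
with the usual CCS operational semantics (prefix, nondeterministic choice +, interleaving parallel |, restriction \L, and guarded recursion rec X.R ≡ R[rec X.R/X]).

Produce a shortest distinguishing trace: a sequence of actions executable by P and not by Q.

b

LTS(P): 4 reachable states
  m0 = b.c.c.(0 + 0) ⊢ -b-> m1
  m1 = c.c.(0 + 0) ⊢ -c-> m2
  m2 = c.(0 + 0) ⊢ -c-> m3
  m3 = 0 + 0 ⊢ ∅
LTS(Q): 4 reachable states
  n0 = c.c.c.(0 + 0) ⊢ -c-> n1
  n1 = c.c.(0 + 0) ⊢ -c-> n2
  n2 = c.(0 + 0) ⊢ -c-> n3
  n3 = 0 + 0 ⊢ ∅
Trace ⟨b⟩ through P, begin at {m0}:
  [1] b ⇒ {m1}
  ✓ P
Trace ⟨b⟩ through Q, begin at {n0}:
  [1] b ⇒ ∅  — Q cannot continue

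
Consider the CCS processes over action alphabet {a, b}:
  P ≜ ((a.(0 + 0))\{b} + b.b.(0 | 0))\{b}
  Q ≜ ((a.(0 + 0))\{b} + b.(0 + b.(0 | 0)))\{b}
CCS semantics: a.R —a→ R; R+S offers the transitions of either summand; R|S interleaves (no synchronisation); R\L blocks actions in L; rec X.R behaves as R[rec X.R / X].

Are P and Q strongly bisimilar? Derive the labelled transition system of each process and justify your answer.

LTS(P): 2 reachable states
  s0 = ((a.(0 + 0))\{b} + b.b.(0 | 0))\{b} has moves =a=> s1
  s1 = (0 + 0)\{b}\{b} has moves ·
LTS(Q): 2 reachable states
  t0 = ((a.(0 + 0))\{b} + b.(0 + b.(0 | 0)))\{b} has moves =a=> t1
  t1 = (0 + 0)\{b}\{b} has moves ·
Partition-refinement fixed point:
  B0 = {s0, t0}
  B1 = {s1, t1}
s0 ∈ B0, t0 ∈ B0 → same block

P ~ Q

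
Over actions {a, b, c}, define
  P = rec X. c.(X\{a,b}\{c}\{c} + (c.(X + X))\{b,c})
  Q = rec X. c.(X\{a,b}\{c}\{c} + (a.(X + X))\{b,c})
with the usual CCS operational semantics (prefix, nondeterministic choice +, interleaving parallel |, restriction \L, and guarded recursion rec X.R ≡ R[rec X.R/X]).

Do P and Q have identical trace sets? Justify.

LTS(P): 2 reachable states
  p0 = rec X. c.(X\{a,b}\{c}\{c} + (c.(X + X))\{b,c}) :: —c→ p1
  p1 = (rec X. c.(X\{a,b}\{c}\{c} + (c.(X + X))\{b,c}))\{a,b}\{c}\{c} + (c.((rec X. c.(X\{a,b}\{c}\{c} + (c.(X + X))\{b,c})) + (rec X. c.(X\{a,b}\{c}\{c} + (c.(X + X))\{b,c}))))\{b,c} :: ·
LTS(Q): 3 reachable states
  q0 = rec X. c.(X\{a,b}\{c}\{c} + (a.(X + X))\{b,c}) :: —c→ q1
  q1 = (rec X. c.(X\{a,b}\{c}\{c} + (a.(X + X))\{b,c}))\{a,b}\{c}\{c} + (a.((rec X. c.(X\{a,b}\{c}\{c} + (a.(X + X))\{b,c})) + (rec X. c.(X\{a,b}\{c}\{c} + (a.(X + X))\{b,c}))))\{b,c} :: —a→ q2
  q2 = ((rec X. c.(X\{a,b}\{c}\{c} + (a.(X + X))\{b,c})) + (rec X. c.(X\{a,b}\{c}\{c} + (a.(X + X))\{b,c})))\{b,c} :: ·
Trace ⟨ca⟩ through Q, begin at {q0}:
  after c @ step 1: {q1}
  after a @ step 2: {q2}
  Q completes σ.
Trace ⟨ca⟩ through P, begin at {p0}:
  after c @ step 1: {p1}
  after a @ step 2: ∅ (P stuck)

traces(P) ≠ traces(Q) — witness ⟨ca⟩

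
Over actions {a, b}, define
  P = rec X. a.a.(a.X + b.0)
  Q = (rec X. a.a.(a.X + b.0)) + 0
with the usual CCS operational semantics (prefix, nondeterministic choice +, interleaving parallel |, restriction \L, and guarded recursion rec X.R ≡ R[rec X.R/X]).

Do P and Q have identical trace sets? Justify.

YES

Reachable graph of P (4 states):
  m0 = rec X. a.a.(a.X + b.0) | ··a··> m1
  m1 = a.(a.(rec X. a.a.(a.X + b.0)) + b.0) | ··a··> m2
  m2 = a.(rec X. a.a.(a.X + b.0)) + b.0 | ··a··> m0, ··b··> m3
  m3 = 0 | (no moves)
Reachable graph of Q (5 states):
  n0 = (rec X. a.a.(a.X + b.0)) + 0 | ··a··> n1
  n1 = a.(a.(rec X. a.a.(a.X + b.0)) + b.0) | ··a··> n2
  n2 = a.(rec X. a.a.(a.X + b.0)) + b.0 | ··a··> n3, ··b··> n4
  n3 = rec X. a.a.(a.X + b.0) | ··a··> n1
  n4 = 0 | (no moves)
Bisimilarity quotient blocks:
  B0 = {m0, n0, n3}
  B1 = {m1, n1}
  B2 = {m2, n2}
  B3 = {m3, n4}
m0 ∈ B0, n0 ∈ B0 → same block
Bisimilar ⇒ trace-equivalent.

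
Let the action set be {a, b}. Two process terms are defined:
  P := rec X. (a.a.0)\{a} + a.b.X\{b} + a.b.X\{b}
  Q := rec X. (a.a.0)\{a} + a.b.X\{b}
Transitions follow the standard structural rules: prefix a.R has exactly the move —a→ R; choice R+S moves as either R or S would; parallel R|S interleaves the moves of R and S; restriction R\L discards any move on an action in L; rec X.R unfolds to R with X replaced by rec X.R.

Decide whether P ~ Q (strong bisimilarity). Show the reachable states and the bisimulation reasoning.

YES

P's transition system — 4 states:
  m0 = rec X. (a.a.0)\{a} + a.b.X\{b} + a.b.X\{b} → =a=> m1
  m1 = b.(rec X. (a.a.0)\{a} + a.b.X\{b} + a.b.X\{b})\{b} → =b=> m2
  m2 = (rec X. (a.a.0)\{a} + a.b.X\{b} + a.b.X\{b})\{b} → =a=> m3
  m3 = (b.(rec X. (a.a.0)\{a} + a.b.X\{b} + a.b.X\{b})\{b})\{b} → stopped
Q's transition system — 4 states:
  n0 = rec X. (a.a.0)\{a} + a.b.X\{b} → =a=> n1
  n1 = b.(rec X. (a.a.0)\{a} + a.b.X\{b})\{b} → =b=> n2
  n2 = (rec X. (a.a.0)\{a} + a.b.X\{b})\{b} → =a=> n3
  n3 = (b.(rec X. (a.a.0)\{a} + a.b.X\{b})\{b})\{b} → stopped
Coarsest stable partition (strong bisimilarity classes):
  B0 = {m0, n0}
  B1 = {m1, n1}
  B2 = {m2, n2}
  B3 = {m3, n3}
m0 ∈ B0, n0 ∈ B0 → same block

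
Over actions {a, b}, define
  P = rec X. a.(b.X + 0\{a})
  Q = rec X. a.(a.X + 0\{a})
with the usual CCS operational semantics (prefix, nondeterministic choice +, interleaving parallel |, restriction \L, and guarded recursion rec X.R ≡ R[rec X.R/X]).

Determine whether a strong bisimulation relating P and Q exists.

P ≁ Q

LTS(P): 2 reachable states
  p0 = rec X. a.(b.X + 0\{a}) → ··a··> p1
  p1 = b.(rec X. a.(b.X + 0\{a})) + 0\{a} → ··b··> p0
LTS(Q): 2 reachable states
  q0 = rec X. a.(a.X + 0\{a}) → ··a··> q1
  q1 = a.(rec X. a.(a.X + 0\{a})) + 0\{a} → ··a··> q0
Bisimilarity quotient blocks:
  B0 = {p0}
  B1 = {p1}
  B2 = {q0, q1}
p0 ∈ B0, q0 ∈ B2 → different blocks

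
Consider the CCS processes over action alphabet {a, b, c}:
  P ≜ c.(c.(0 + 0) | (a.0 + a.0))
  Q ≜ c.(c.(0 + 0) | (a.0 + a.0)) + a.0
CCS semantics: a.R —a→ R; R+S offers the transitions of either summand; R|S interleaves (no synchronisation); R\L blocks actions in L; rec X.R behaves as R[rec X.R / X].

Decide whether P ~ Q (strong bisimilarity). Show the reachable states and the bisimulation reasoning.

LTS(P): 5 reachable states
  m0 = c.(c.(0 + 0) | (a.0 + a.0)) has moves --c--▸ m1
  m1 = c.(0 + 0) | (a.0 + a.0) has moves --a--▸ m2, --c--▸ m3
  m2 = c.(0 + 0) | 0 has moves --c--▸ m4
  m3 = (0 + 0) | (a.0 + a.0) has moves --a--▸ m4
  m4 = (0 + 0) | 0 has moves ·
LTS(Q): 6 reachable states
  n0 = c.(c.(0 + 0) | (a.0 + a.0)) + a.0 has moves --a--▸ n1, --c--▸ n2
  n1 = 0 has moves ·
  n2 = c.(0 + 0) | (a.0 + a.0) has moves --a--▸ n3, --c--▸ n4
  n3 = c.(0 + 0) | 0 has moves --c--▸ n5
  n4 = (0 + 0) | (a.0 + a.0) has moves --a--▸ n5
  n5 = (0 + 0) | 0 has moves ·
Coarsest stable partition (strong bisimilarity classes):
  B0 = {m0}
  B1 = {m1, n2}
  B2 = {m3, n4}
  B3 = {m4, n1, n5}
  B4 = {m2, n3}
  B5 = {n0}
m0 ∈ B0, n0 ∈ B5 → different blocks

not bisimilar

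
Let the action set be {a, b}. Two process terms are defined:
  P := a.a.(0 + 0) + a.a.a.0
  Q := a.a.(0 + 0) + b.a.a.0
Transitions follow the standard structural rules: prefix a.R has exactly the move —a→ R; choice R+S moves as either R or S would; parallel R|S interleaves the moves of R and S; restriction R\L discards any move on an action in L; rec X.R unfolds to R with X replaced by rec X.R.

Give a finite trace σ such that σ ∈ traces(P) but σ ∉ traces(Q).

aaa

LTS(P): 6 reachable states
  u0 = a.a.(0 + 0) + a.a.a.0 | ··a··> u1, ··a··> u2
  u1 = a.(0 + 0) | ··a··> u3
  u2 = a.a.0 | ··a··> u4
  u3 = 0 + 0 | ·
  u4 = a.0 | ··a··> u5
  u5 = 0 | ·
LTS(Q): 6 reachable states
  v0 = a.a.(0 + 0) + b.a.a.0 | ··a··> v1, ··b··> v2
  v1 = a.(0 + 0) | ··a··> v3
  v2 = a.a.0 | ··a··> v4
  v3 = 0 + 0 | ·
  v4 = a.0 | ··a··> v5
  v5 = 0 | ·
Run σ = ⟨aaa⟩ on P: start {u0}
  [1] a ⇒ {u1, u2}
  [2] a ⇒ {u3, u4}
  [3] a ⇒ {u5}
  P completes σ.
Run σ = ⟨aaa⟩ on Q: start {v0}
  [1] a ⇒ {v1}
  [2] a ⇒ {v3}
  [3] a ⇒ ∅ (Q stuck)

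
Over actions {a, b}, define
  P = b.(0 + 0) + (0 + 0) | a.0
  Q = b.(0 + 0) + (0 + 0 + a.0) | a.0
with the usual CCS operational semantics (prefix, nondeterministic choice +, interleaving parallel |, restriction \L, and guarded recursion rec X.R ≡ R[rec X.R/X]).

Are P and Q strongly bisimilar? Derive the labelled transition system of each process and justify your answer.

P's transition system — 3 states:
  u0 = b.(0 + 0) + (0 + 0) | a.0 ⊢ --a--▸ u1, --b--▸ u2
  u1 = (0 + 0) | 0 ⊢ stopped
  u2 = 0 + 0 ⊢ stopped
Q's transition system — 5 states:
  v0 = b.(0 + 0) + (0 + 0 + a.0) | a.0 ⊢ --a--▸ v1, --a--▸ v2, --b--▸ v3
  v1 = (0 + 0 + a.0) | 0 ⊢ --a--▸ v4
  v2 = 0 | a.0 ⊢ --a--▸ v4
  v3 = 0 + 0 ⊢ stopped
  v4 = 0 | 0 ⊢ stopped
Partition-refinement fixed point:
  B0 = {u0}
  B1 = {u1, u2, v3, v4}
  B2 = {v0}
  B3 = {v1, v2}
u0 ∈ B0, v0 ∈ B2 → different blocks

P ≁ Q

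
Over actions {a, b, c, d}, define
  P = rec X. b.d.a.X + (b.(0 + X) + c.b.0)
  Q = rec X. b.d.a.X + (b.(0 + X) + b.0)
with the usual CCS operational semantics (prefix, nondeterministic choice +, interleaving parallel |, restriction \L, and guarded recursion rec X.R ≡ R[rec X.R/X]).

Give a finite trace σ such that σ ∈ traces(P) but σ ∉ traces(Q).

P's transition system — 6 states:
  p0 = rec X. b.d.a.X + (b.(0 + X) + c.b.0) → -b-> p1, -b-> p2, -c-> p3
  p1 = 0 + (rec X. b.d.a.X + (b.(0 + X) + c.b.0)) → -b-> p1, -b-> p2, -c-> p3
  p2 = d.a.(rec X. b.d.a.X + (b.(0 + X) + c.b.0)) → -d-> p4
  p3 = b.0 → -b-> p5
  p4 = a.(rec X. b.d.a.X + (b.(0 + X) + c.b.0)) → -a-> p0
  p5 = 0 → (no moves)
Q's transition system — 5 states:
  q0 = rec X. b.d.a.X + (b.(0 + X) + b.0) → -b-> q1, -b-> q2, -b-> q3
  q1 = 0 → (no moves)
  q2 = 0 + (rec X. b.d.a.X + (b.(0 + X) + b.0)) → -b-> q1, -b-> q2, -b-> q3
  q3 = d.a.(rec X. b.d.a.X + (b.(0 + X) + b.0)) → -d-> q4
  q4 = a.(rec X. b.d.a.X + (b.(0 + X) + b.0)) → -a-> q0
Run σ = ⟨c⟩ on P: start {p0}
  step 1 (c): {p3}
  P completes σ.
Run σ = ⟨c⟩ on Q: start {q0}
  step 1 (c): no successor for Q

c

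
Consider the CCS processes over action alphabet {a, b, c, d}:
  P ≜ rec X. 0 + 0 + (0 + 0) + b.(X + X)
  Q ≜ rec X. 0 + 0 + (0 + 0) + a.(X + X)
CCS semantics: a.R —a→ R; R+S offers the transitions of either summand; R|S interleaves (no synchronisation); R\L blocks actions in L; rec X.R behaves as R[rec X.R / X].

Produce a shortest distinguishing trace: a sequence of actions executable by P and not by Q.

b

Reachable graph of P (2 states):
  m0 = rec X. 0 + 0 + (0 + 0) + b.(X + X) | =b=> m1
  m1 = (rec X. 0 + 0 + (0 + 0) + b.(X + X)) + (rec X. 0 + 0 + (0 + 0) + b.(X + X)) | =b=> m1
Reachable graph of Q (2 states):
  n0 = rec X. 0 + 0 + (0 + 0) + a.(X + X) | =a=> n1
  n1 = (rec X. 0 + 0 + (0 + 0) + a.(X + X)) + (rec X. 0 + 0 + (0 + 0) + a.(X + X)) | =a=> n1
Executing b from P (initial set {m0}):
  after b @ step 1: {m1}
  — P admits the full trace.
Executing b from Q (initial set {n0}):
  after b @ step 1: ∅  — Q cannot continue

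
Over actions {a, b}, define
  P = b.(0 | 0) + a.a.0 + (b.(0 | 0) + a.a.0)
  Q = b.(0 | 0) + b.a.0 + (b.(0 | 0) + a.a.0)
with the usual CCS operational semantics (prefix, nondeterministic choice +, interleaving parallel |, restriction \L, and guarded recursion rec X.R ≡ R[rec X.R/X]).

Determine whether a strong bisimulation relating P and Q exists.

LTS(P): 4 reachable states
  s0 = b.(0 | 0) + a.a.0 + (b.(0 | 0) + a.a.0) → =a=> s1, =b=> s2
  s1 = a.0 → =a=> s3
  s2 = 0 | 0 → ∅
  s3 = 0 → ∅
LTS(Q): 4 reachable states
  t0 = b.(0 | 0) + b.a.0 + (b.(0 | 0) + a.a.0) → =a=> t1, =b=> t1, =b=> t2
  t1 = a.0 → =a=> t3
  t2 = 0 | 0 → ∅
  t3 = 0 → ∅
Partition-refinement fixed point:
  B0 = {s0}
  B1 = {s2, s3, t2, t3}
  B2 = {s1, t1}
  B3 = {t0}
s0 ∈ B0, t0 ∈ B3 → different blocks

not bisimilar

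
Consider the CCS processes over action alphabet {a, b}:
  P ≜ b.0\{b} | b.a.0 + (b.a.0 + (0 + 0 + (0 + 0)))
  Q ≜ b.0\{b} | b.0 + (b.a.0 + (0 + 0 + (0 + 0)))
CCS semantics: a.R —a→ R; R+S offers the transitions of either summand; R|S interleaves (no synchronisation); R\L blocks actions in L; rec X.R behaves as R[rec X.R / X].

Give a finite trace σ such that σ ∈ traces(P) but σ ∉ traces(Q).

bba

Reachable graph of P (8 states):
  s0 = b.0\{b} | b.a.0 + (b.a.0 + (0 + 0 + (0 + 0))) :: --b--▸ s1, --b--▸ s2, --b--▸ s3
  s1 = 0\{b} | b.a.0 :: --b--▸ s4
  s2 = a.0 :: --a--▸ s5
  s3 = b.0\{b} | a.0 :: --a--▸ s6, --b--▸ s4
  s4 = 0\{b} | a.0 :: --a--▸ s7
  s5 = 0 :: ·
  s6 = b.0\{b} | 0 :: --b--▸ s7
  s7 = 0\{b} | 0 :: ·
Reachable graph of Q (6 states):
  t0 = b.0\{b} | b.0 + (b.a.0 + (0 + 0 + (0 + 0))) :: --b--▸ t1, --b--▸ t2, --b--▸ t3
  t1 = 0\{b} | b.0 :: --b--▸ t4
  t2 = a.0 :: --a--▸ t5
  t3 = b.0\{b} | 0 :: --b--▸ t4
  t4 = 0\{b} | 0 :: ·
  t5 = 0 :: ·
Run σ = ⟨bba⟩ on P: start {s0}
  after b @ step 1: {s1, s2, s3}
  after b @ step 2: {s4}
  after a @ step 3: {s7}
  P completes σ.
Run σ = ⟨bba⟩ on Q: start {t0}
  after b @ step 1: {t1, t2, t3}
  after b @ step 2: {t4}
  after a @ step 3: ∅ (Q stuck)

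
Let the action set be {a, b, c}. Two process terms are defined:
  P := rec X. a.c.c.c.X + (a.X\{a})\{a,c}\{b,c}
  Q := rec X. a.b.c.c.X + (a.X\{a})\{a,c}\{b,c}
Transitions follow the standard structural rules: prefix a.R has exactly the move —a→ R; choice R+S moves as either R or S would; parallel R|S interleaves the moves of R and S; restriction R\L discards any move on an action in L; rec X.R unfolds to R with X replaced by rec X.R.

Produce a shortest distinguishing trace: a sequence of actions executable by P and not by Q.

Reachable graph of P (4 states):
  p0 = rec X. a.c.c.c.X + (a.X\{a})\{a,c}\{b,c} :: ··a··> p1
  p1 = c.c.c.(rec X. a.c.c.c.X + (a.X\{a})\{a,c}\{b,c}) :: ··c··> p2
  p2 = c.c.(rec X. a.c.c.c.X + (a.X\{a})\{a,c}\{b,c}) :: ··c··> p3
  p3 = c.(rec X. a.c.c.c.X + (a.X\{a})\{a,c}\{b,c}) :: ··c··> p0
Reachable graph of Q (4 states):
  q0 = rec X. a.b.c.c.X + (a.X\{a})\{a,c}\{b,c} :: ··a··> q1
  q1 = b.c.c.(rec X. a.b.c.c.X + (a.X\{a})\{a,c}\{b,c}) :: ··b··> q2
  q2 = c.c.(rec X. a.b.c.c.X + (a.X\{a})\{a,c}\{b,c}) :: ··c··> q3
  q3 = c.(rec X. a.b.c.c.X + (a.X\{a})\{a,c}\{b,c}) :: ··c··> q0
Trace ⟨ac⟩ through P, begin at {p0}:
  [1] a ⇒ {p1}
  [2] c ⇒ {p2}
  — P admits the full trace.
Trace ⟨ac⟩ through Q, begin at {q0}:
  [1] a ⇒ {q1}
  [2] c ⇒ ∅ (Q stuck)

ac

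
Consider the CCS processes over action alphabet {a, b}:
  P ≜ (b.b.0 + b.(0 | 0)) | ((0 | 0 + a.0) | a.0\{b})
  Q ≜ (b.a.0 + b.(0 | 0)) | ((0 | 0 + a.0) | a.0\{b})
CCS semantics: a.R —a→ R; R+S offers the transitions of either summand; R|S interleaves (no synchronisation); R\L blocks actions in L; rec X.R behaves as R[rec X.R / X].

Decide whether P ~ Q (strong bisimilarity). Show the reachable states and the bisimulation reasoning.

P ≁ Q

LTS(P): 16 reachable states
  s0 = (b.b.0 + b.(0 | 0)) | ((0 | 0 + a.0) | a.0\{b}) ⊢ ··a··> s1, ··a··> s2, ··b··> s3, ··b··> s4
  s1 = (b.b.0 + b.(0 | 0)) | ((0 | 0 + a.0) | 0\{b}) ⊢ ··a··> s5, ··b··> s6, ··b··> s7
  s2 = (b.b.0 + b.(0 | 0)) | (0 | a.0\{b}) ⊢ ··a··> s5, ··b··> s8, ··b··> s9
  s3 = 0 | 0 | ((0 | 0 + a.0) | a.0\{b}) ⊢ ··a··> s6, ··a··> s8
  s4 = b.0 | ((0 | 0 + a.0) | a.0\{b}) ⊢ ··a··> s7, ··a··> s9, ··b··> s10
  s5 = (b.b.0 + b.(0 | 0)) | (0 | 0\{b}) ⊢ ··b··> s11, ··b··> s12
  s6 = 0 | 0 | ((0 | 0 + a.0) | 0\{b}) ⊢ ··a··> s11
  s7 = b.0 | ((0 | 0 + a.0) | 0\{b}) ⊢ ··a··> s12, ··b··> s13
  s8 = 0 | 0 | (0 | a.0\{b}) ⊢ ··a··> s11
  s9 = b.0 | (0 | a.0\{b}) ⊢ ··a··> s12, ··b··> s14
  s10 = 0 | ((0 | 0 + a.0) | a.0\{b}) ⊢ ··a··> s13, ··a··> s14
  s11 = 0 | 0 | (0 | 0\{b}) ⊢ stopped
  s12 = b.0 | (0 | 0\{b}) ⊢ ··b··> s15
  s13 = 0 | ((0 | 0 + a.0) | 0\{b}) ⊢ ··a··> s15
  s14 = 0 | (0 | a.0\{b}) ⊢ ··a··> s15
  s15 = 0 | (0 | 0\{b}) ⊢ stopped
LTS(Q): 16 reachable states
  t0 = (b.a.0 + b.(0 | 0)) | ((0 | 0 + a.0) | a.0\{b}) ⊢ ··a··> t1, ··a··> t2, ··b··> t3, ··b··> t4
  t1 = (b.a.0 + b.(0 | 0)) | ((0 | 0 + a.0) | 0\{b}) ⊢ ··a··> t5, ··b··> t6, ··b··> t7
  t2 = (b.a.0 + b.(0 | 0)) | (0 | a.0\{b}) ⊢ ··a··> t5, ··b··> t8, ··b··> t9
  t3 = 0 | 0 | ((0 | 0 + a.0) | a.0\{b}) ⊢ ··a··> t6, ··a··> t8
  t4 = a.0 | ((0 | 0 + a.0) | a.0\{b}) ⊢ ··a··> t10, ··a··> t7, ··a··> t9
  t5 = (b.a.0 + b.(0 | 0)) | (0 | 0\{b}) ⊢ ··b··> t11, ··b··> t12
  t6 = 0 | 0 | ((0 | 0 + a.0) | 0\{b}) ⊢ ··a··> t11
  t7 = a.0 | ((0 | 0 + a.0) | 0\{b}) ⊢ ··a··> t12, ··a··> t13
  t8 = 0 | 0 | (0 | a.0\{b}) ⊢ ··a··> t11
  t9 = a.0 | (0 | a.0\{b}) ⊢ ··a··> t12, ··a··> t14
  t10 = 0 | ((0 | 0 + a.0) | a.0\{b}) ⊢ ··a··> t13, ··a··> t14
  t11 = 0 | 0 | (0 | 0\{b}) ⊢ stopped
  t12 = a.0 | (0 | 0\{b}) ⊢ ··a··> t15
  t13 = 0 | ((0 | 0 + a.0) | 0\{b}) ⊢ ··a··> t15
  t14 = 0 | (0 | a.0\{b}) ⊢ ··a··> t15
  t15 = 0 | (0 | 0\{b}) ⊢ stopped
Bisimilarity quotient blocks:
  B0 = {s0}
  B1 = {s4}
  B2 = {s7, s9}
  B3 = {s13, s14, s6, s8, t12, t13, t14, t6, t8}
  B4 = {s11, s15, t11, t15}
  B5 = {s12}
  B6 = {s10, s3, t10, t3, t7, t9}
  B7 = {s1, s2}
  B8 = {s5}
  B9 = {t0}
  B10 = {t1, t2}
  B11 = {t5}
  B12 = {t4}
s0 ∈ B0, t0 ∈ B9 → different blocks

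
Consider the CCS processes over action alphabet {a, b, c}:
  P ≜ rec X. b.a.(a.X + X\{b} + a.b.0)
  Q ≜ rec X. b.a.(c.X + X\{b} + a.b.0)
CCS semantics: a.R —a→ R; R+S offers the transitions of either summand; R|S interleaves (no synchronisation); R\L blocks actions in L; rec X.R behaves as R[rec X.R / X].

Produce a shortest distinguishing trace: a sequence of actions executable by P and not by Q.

baaba

P's transition system — 5 states:
  m0 = rec X. b.a.(a.X + X\{b} + a.b.0) has moves —b→ m1
  m1 = a.(a.(rec X. b.a.(a.X + X\{b} + a.b.0)) + (rec X. b.a.(a.X + X\{b} + a.b.0))\{b} + a.b.0) has moves —a→ m2
  m2 = a.(rec X. b.a.(a.X + X\{b} + a.b.0)) + (rec X. b.a.(a.X + X\{b} + a.b.0))\{b} + a.b.0 has moves —a→ m0, —a→ m3
  m3 = b.0 has moves —b→ m4
  m4 = 0 has moves (no moves)
Q's transition system — 5 states:
  n0 = rec X. b.a.(c.X + X\{b} + a.b.0) has moves —b→ n1
  n1 = a.(c.(rec X. b.a.(c.X + X\{b} + a.b.0)) + (rec X. b.a.(c.X + X\{b} + a.b.0))\{b} + a.b.0) has moves —a→ n2
  n2 = c.(rec X. b.a.(c.X + X\{b} + a.b.0)) + (rec X. b.a.(c.X + X\{b} + a.b.0))\{b} + a.b.0 has moves —a→ n3, —c→ n0
  n3 = b.0 has moves —b→ n4
  n4 = 0 has moves (no moves)
Trace ⟨baaba⟩ through P, begin at {m0}:
  after b @ step 1: {m1}
  after a @ step 2: {m2}
  after a @ step 3: {m0, m3}
  after b @ step 4: {m1, m4}
  after a @ step 5: {m2}
  ✓ P
Trace ⟨baaba⟩ through Q, begin at {n0}:
  after b @ step 1: {n1}
  after a @ step 2: {n2}
  after a @ step 3: {n3}
  after b @ step 4: {n4}
  after a @ step 5: no successor for Q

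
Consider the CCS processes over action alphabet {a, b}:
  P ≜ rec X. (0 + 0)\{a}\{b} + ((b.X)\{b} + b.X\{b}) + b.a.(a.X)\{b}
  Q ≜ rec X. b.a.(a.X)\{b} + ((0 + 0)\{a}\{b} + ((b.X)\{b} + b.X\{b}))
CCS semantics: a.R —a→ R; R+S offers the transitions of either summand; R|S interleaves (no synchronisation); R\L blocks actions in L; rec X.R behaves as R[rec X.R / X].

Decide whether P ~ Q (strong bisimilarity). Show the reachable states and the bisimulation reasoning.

P ~ Q

P's transition system — 4 states:
  s0 = rec X. (0 + 0)\{a}\{b} + ((b.X)\{b} + b.X\{b}) + b.a.(a.X)\{b} | =b=> s1, =b=> s2
  s1 = (rec X. (0 + 0)\{a}\{b} + ((b.X)\{b} + b.X\{b}) + b.a.(a.X)\{b})\{b} | deadlocked
  s2 = a.(a.(rec X. (0 + 0)\{a}\{b} + ((b.X)\{b} + b.X\{b}) + b.a.(a.X)\{b}))\{b} | =a=> s3
  s3 = (a.(rec X. (0 + 0)\{a}\{b} + ((b.X)\{b} + b.X\{b}) + b.a.(a.X)\{b}))\{b} | =a=> s1
Q's transition system — 4 states:
  t0 = rec X. b.a.(a.X)\{b} + ((0 + 0)\{a}\{b} + ((b.X)\{b} + b.X\{b})) | =b=> t1, =b=> t2
  t1 = (rec X. b.a.(a.X)\{b} + ((0 + 0)\{a}\{b} + ((b.X)\{b} + b.X\{b})))\{b} | deadlocked
  t2 = a.(a.(rec X. b.a.(a.X)\{b} + ((0 + 0)\{a}\{b} + ((b.X)\{b} + b.X\{b}))))\{b} | =a=> t3
  t3 = (a.(rec X. b.a.(a.X)\{b} + ((0 + 0)\{a}\{b} + ((b.X)\{b} + b.X\{b}))))\{b} | =a=> t1
Coarsest stable partition (strong bisimilarity classes):
  B0 = {s0, t0}
  B1 = {s2, t2}
  B2 = {s3, t3}
  B3 = {s1, t1}
s0 ∈ B0, t0 ∈ B0 → same block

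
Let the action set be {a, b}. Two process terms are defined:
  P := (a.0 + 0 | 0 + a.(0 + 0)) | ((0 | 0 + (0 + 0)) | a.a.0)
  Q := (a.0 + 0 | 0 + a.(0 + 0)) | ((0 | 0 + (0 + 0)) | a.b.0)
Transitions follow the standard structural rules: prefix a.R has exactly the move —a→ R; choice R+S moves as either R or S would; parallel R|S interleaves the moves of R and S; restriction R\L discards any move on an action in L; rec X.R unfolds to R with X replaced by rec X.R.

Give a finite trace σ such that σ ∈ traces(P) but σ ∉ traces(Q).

Reachable graph of P (9 states):
  s0 = (a.0 + 0 | 0 + a.(0 + 0)) | ((0 | 0 + (0 + 0)) | a.a.0) → --a--▸ s1, --a--▸ s2, --a--▸ s3
  s1 = (0 + 0) | ((0 | 0 + (0 + 0)) | a.a.0) → --a--▸ s4
  s2 = (a.0 + 0 | 0 + a.(0 + 0)) | ((0 | 0 + (0 + 0)) | a.0) → --a--▸ s4, --a--▸ s5, --a--▸ s6
  s3 = 0 | ((0 | 0 + (0 + 0)) | a.a.0) → --a--▸ s6
  s4 = (0 + 0) | ((0 | 0 + (0 + 0)) | a.0) → --a--▸ s7
  s5 = (a.0 + 0 | 0 + a.(0 + 0)) | ((0 | 0 + (0 + 0)) | 0) → --a--▸ s7, --a--▸ s8
  s6 = 0 | ((0 | 0 + (0 + 0)) | a.0) → --a--▸ s8
  s7 = (0 + 0) | ((0 | 0 + (0 + 0)) | 0) → deadlocked
  s8 = 0 | ((0 | 0 + (0 + 0)) | 0) → deadlocked
Reachable graph of Q (9 states):
  t0 = (a.0 + 0 | 0 + a.(0 + 0)) | ((0 | 0 + (0 + 0)) | a.b.0) → --a--▸ t1, --a--▸ t2, --a--▸ t3
  t1 = (0 + 0) | ((0 | 0 + (0 + 0)) | a.b.0) → --a--▸ t4
  t2 = (a.0 + 0 | 0 + a.(0 + 0)) | ((0 | 0 + (0 + 0)) | b.0) → --a--▸ t4, --a--▸ t5, --b--▸ t6
  t3 = 0 | ((0 | 0 + (0 + 0)) | a.b.0) → --a--▸ t5
  t4 = (0 + 0) | ((0 | 0 + (0 + 0)) | b.0) → --b--▸ t7
  t5 = 0 | ((0 | 0 + (0 + 0)) | b.0) → --b--▸ t8
  t6 = (a.0 + 0 | 0 + a.(0 + 0)) | ((0 | 0 + (0 + 0)) | 0) → --a--▸ t7, --a--▸ t8
  t7 = (0 + 0) | ((0 | 0 + (0 + 0)) | 0) → deadlocked
  t8 = 0 | ((0 | 0 + (0 + 0)) | 0) → deadlocked
Executing aaa from P (initial set {s0}):
  after a @ step 1: {s1, s2, s3}
  after a @ step 2: {s4, s5, s6}
  after a @ step 3: {s7, s8}
  P completes σ.
Executing aaa from Q (initial set {t0}):
  after a @ step 1: {t1, t2, t3}
  after a @ step 2: {t4, t5}
  after a @ step 3: no successor for Q

aaa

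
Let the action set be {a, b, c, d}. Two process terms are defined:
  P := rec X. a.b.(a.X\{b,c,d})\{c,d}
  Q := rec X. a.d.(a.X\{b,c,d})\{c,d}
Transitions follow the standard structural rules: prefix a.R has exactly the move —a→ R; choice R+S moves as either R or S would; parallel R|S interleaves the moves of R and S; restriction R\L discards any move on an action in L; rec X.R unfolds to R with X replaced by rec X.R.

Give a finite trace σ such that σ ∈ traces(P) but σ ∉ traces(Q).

ab

LTS(P): 5 reachable states
  u0 = rec X. a.b.(a.X\{b,c,d})\{c,d} → =a=> u1
  u1 = b.(a.(rec X. a.b.(a.X\{b,c,d})\{c,d})\{b,c,d})\{c,d} → =b=> u2
  u2 = (a.(rec X. a.b.(a.X\{b,c,d})\{c,d})\{b,c,d})\{c,d} → =a=> u3
  u3 = (rec X. a.b.(a.X\{b,c,d})\{c,d})\{b,c,d}\{c,d} → =a=> u4
  u4 = (b.(a.(rec X. a.b.(a.X\{b,c,d})\{c,d})\{b,c,d})\{c,d})\{b,c,d}\{c,d} → (no moves)
LTS(Q): 5 reachable states
  v0 = rec X. a.d.(a.X\{b,c,d})\{c,d} → =a=> v1
  v1 = d.(a.(rec X. a.d.(a.X\{b,c,d})\{c,d})\{b,c,d})\{c,d} → =d=> v2
  v2 = (a.(rec X. a.d.(a.X\{b,c,d})\{c,d})\{b,c,d})\{c,d} → =a=> v3
  v3 = (rec X. a.d.(a.X\{b,c,d})\{c,d})\{b,c,d}\{c,d} → =a=> v4
  v4 = (d.(a.(rec X. a.d.(a.X\{b,c,d})\{c,d})\{b,c,d})\{c,d})\{b,c,d}\{c,d} → (no moves)
Run σ = ⟨ab⟩ on P: start {u0}
  step 1 (a): {u1}
  step 2 (b): {u2}
  ✓ P
Run σ = ⟨ab⟩ on Q: start {v0}
  step 1 (a): {v1}
  step 2 (b): ∅  — Q cannot continue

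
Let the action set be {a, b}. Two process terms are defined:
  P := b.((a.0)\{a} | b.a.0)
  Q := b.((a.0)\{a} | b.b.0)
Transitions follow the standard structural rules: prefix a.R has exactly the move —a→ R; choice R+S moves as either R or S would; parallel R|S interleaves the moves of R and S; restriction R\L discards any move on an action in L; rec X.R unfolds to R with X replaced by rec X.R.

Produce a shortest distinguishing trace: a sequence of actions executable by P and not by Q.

bba

LTS(P): 4 reachable states
  m0 = b.((a.0)\{a} | b.a.0) has moves —b→ m1
  m1 = (a.0)\{a} | b.a.0 has moves —b→ m2
  m2 = (a.0)\{a} | a.0 has moves —a→ m3
  m3 = (a.0)\{a} | 0 has moves deadlocked
LTS(Q): 4 reachable states
  n0 = b.((a.0)\{a} | b.b.0) has moves —b→ n1
  n1 = (a.0)\{a} | b.b.0 has moves —b→ n2
  n2 = (a.0)\{a} | b.0 has moves —b→ n3
  n3 = (a.0)\{a} | 0 has moves deadlocked
Trace ⟨bba⟩ through P, begin at {m0}:
  [1] b ⇒ {m1}
  [2] b ⇒ {m2}
  [3] a ⇒ {m3}
  ✓ P
Trace ⟨bba⟩ through Q, begin at {n0}:
  [1] b ⇒ {n1}
  [2] b ⇒ {n2}
  [3] a ⇒ ∅  — Q cannot continue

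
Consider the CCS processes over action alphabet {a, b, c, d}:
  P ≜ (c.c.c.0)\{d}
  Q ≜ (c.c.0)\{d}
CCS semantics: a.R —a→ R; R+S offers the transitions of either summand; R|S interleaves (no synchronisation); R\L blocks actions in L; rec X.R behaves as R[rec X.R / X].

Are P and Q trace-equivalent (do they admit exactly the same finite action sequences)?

NO — witness ⟨ccc⟩

LTS(P): 4 reachable states
  p0 = (c.c.c.0)\{d} → -c-> p1
  p1 = (c.c.0)\{d} → -c-> p2
  p2 = (c.0)\{d} → -c-> p3
  p3 = 0\{d} → ∅
LTS(Q): 3 reachable states
  q0 = (c.c.0)\{d} → -c-> q1
  q1 = (c.0)\{d} → -c-> q2
  q2 = 0\{d} → ∅
Trace ⟨ccc⟩ through P, begin at {p0}:
  after c @ step 1: {p1}
  after c @ step 2: {p2}
  after c @ step 3: {p3}
  — P admits the full trace.
Trace ⟨ccc⟩ through Q, begin at {q0}:
  after c @ step 1: {q1}
  after c @ step 2: {q2}
  after c @ step 3: ∅ (Q stuck)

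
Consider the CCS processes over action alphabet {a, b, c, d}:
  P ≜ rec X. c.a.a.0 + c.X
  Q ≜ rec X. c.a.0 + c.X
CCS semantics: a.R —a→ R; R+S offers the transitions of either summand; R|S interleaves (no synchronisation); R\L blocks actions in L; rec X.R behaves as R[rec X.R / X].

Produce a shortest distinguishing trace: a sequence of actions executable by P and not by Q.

Reachable graph of P (4 states):
  p0 = rec X. c.a.a.0 + c.X → —c→ p0, —c→ p1
  p1 = a.a.0 → —a→ p2
  p2 = a.0 → —a→ p3
  p3 = 0 → ·
Reachable graph of Q (3 states):
  q0 = rec X. c.a.0 + c.X → —c→ q0, —c→ q1
  q1 = a.0 → —a→ q2
  q2 = 0 → ·
Executing caa from P (initial set {p0}):
  step 1 (c): {p0, p1}
  step 2 (a): {p2}
  step 3 (a): {p3}
  ✓ P
Executing caa from Q (initial set {q0}):
  step 1 (c): {q0, q1}
  step 2 (a): {q2}
  step 3 (a): ∅  — Q cannot continue

caa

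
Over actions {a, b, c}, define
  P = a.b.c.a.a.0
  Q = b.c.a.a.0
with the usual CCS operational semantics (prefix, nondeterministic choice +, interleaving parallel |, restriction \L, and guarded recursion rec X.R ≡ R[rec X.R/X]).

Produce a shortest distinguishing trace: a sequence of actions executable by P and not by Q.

a

P's transition system — 6 states:
  p0 = a.b.c.a.a.0 → --a--▸ p1
  p1 = b.c.a.a.0 → --b--▸ p2
  p2 = c.a.a.0 → --c--▸ p3
  p3 = a.a.0 → --a--▸ p4
  p4 = a.0 → --a--▸ p5
  p5 = 0 → (no moves)
Q's transition system — 5 states:
  q0 = b.c.a.a.0 → --b--▸ q1
  q1 = c.a.a.0 → --c--▸ q2
  q2 = a.a.0 → --a--▸ q3
  q3 = a.0 → --a--▸ q4
  q4 = 0 → (no moves)
Trace ⟨a⟩ through P, begin at {p0}:
  after a @ step 1: {p1}
  — P admits the full trace.
Trace ⟨a⟩ through Q, begin at {q0}:
  after a @ step 1: ∅ (Q stuck)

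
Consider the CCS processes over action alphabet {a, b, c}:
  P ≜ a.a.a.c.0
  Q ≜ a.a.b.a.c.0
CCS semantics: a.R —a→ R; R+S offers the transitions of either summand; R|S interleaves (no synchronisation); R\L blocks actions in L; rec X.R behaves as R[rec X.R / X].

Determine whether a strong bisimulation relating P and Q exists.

not bisimilar

Reachable graph of P (5 states):
  p0 = a.a.a.c.0 has moves --a--▸ p1
  p1 = a.a.c.0 has moves --a--▸ p2
  p2 = a.c.0 has moves --a--▸ p3
  p3 = c.0 has moves --c--▸ p4
  p4 = 0 has moves stopped
Reachable graph of Q (6 states):
  q0 = a.a.b.a.c.0 has moves --a--▸ q1
  q1 = a.b.a.c.0 has moves --a--▸ q2
  q2 = b.a.c.0 has moves --b--▸ q3
  q3 = a.c.0 has moves --a--▸ q4
  q4 = c.0 has moves --c--▸ q5
  q5 = 0 has moves stopped
Bisimilarity quotient blocks:
  B0 = {p0}
  B1 = {p1}
  B2 = {p2, q3}
  B3 = {p3, q4}
  B4 = {p4, q5}
  B5 = {q0}
  B6 = {q1}
  B7 = {q2}
p0 ∈ B0, q0 ∈ B5 → different blocks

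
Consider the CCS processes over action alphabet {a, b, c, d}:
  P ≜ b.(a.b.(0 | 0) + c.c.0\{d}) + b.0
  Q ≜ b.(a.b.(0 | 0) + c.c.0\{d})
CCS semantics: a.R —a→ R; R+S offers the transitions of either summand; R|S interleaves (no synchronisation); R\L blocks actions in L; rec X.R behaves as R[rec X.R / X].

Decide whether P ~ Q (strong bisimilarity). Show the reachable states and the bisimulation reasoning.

NO

Reachable graph of P (7 states):
  p0 = b.(a.b.(0 | 0) + c.c.0\{d}) + b.0 | ··b··> p1, ··b··> p2
  p1 = 0 | ·
  p2 = a.b.(0 | 0) + c.c.0\{d} | ··a··> p3, ··c··> p4
  p3 = b.(0 | 0) | ··b··> p5
  p4 = c.0\{d} | ··c··> p6
  p5 = 0 | 0 | ·
  p6 = 0\{d} | ·
Reachable graph of Q (6 states):
  q0 = b.(a.b.(0 | 0) + c.c.0\{d}) | ··b··> q1
  q1 = a.b.(0 | 0) + c.c.0\{d} | ··a··> q2, ··c··> q3
  q2 = b.(0 | 0) | ··b··> q4
  q3 = c.0\{d} | ··c··> q5
  q4 = 0 | 0 | ·
  q5 = 0\{d} | ·
Coarsest stable partition (strong bisimilarity classes):
  B0 = {p0}
  B1 = {p1, p5, p6, q4, q5}
  B2 = {p2, q1}
  B3 = {p4, q3}
  B4 = {p3, q2}
  B5 = {q0}
p0 ∈ B0, q0 ∈ B5 → different blocks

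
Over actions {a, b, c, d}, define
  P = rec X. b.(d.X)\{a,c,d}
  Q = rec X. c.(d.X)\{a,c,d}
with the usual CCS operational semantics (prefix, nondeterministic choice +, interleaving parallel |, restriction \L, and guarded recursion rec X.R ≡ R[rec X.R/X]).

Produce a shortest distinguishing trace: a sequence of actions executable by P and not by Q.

LTS(P): 2 reachable states
  u0 = rec X. b.(d.X)\{a,c,d} has moves ··b··> u1
  u1 = (d.(rec X. b.(d.X)\{a,c,d}))\{a,c,d} has moves stopped
LTS(Q): 2 reachable states
  v0 = rec X. c.(d.X)\{a,c,d} has moves ··c··> v1
  v1 = (d.(rec X. c.(d.X)\{a,c,d}))\{a,c,d} has moves stopped
Executing b from P (initial set {u0}):
  after b @ step 1: {u1}
  P completes σ.
Executing b from Q (initial set {v0}):
  after b @ step 1: ∅ (Q stuck)

b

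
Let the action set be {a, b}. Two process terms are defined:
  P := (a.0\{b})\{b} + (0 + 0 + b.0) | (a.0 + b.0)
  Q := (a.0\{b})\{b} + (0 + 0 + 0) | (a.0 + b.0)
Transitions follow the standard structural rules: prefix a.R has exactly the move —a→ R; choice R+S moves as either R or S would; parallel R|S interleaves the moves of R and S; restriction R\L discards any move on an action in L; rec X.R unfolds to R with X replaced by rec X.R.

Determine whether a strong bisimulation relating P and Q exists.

P's transition system — 5 states:
  u0 = (a.0\{b})\{b} + (0 + 0 + b.0) | (a.0 + b.0) ⊢ =a=> u1, =a=> u2, =b=> u1, =b=> u3
  u1 = (0 + 0 + b.0) | 0 ⊢ =b=> u4
  u2 = 0\{b}\{b} ⊢ deadlocked
  u3 = 0 | (a.0 + b.0) ⊢ =a=> u4, =b=> u4
  u4 = 0 | 0 ⊢ deadlocked
Q's transition system — 3 states:
  v0 = (a.0\{b})\{b} + (0 + 0 + 0) | (a.0 + b.0) ⊢ =a=> v1, =a=> v2, =b=> v1
  v1 = (0 + 0 + 0) | 0 ⊢ deadlocked
  v2 = 0\{b}\{b} ⊢ deadlocked
Bisimilarity quotient blocks:
  B0 = {u0}
  B1 = {u1}
  B2 = {u2, u4, v1, v2}
  B3 = {u3, v0}
u0 ∈ B0, v0 ∈ B3 → different blocks

P ≁ Q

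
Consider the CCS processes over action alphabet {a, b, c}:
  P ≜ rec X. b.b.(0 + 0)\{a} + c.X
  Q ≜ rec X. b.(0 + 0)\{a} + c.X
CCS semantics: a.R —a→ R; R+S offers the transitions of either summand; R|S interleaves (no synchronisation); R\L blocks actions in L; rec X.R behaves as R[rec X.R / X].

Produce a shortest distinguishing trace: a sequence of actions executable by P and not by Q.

bb

P's transition system — 3 states:
  p0 = rec X. b.b.(0 + 0)\{a} + c.X ⊢ =b=> p1, =c=> p0
  p1 = b.(0 + 0)\{a} ⊢ =b=> p2
  p2 = (0 + 0)\{a} ⊢ deadlocked
Q's transition system — 2 states:
  q0 = rec X. b.(0 + 0)\{a} + c.X ⊢ =b=> q1, =c=> q0
  q1 = (0 + 0)\{a} ⊢ deadlocked
Run σ = ⟨bb⟩ on P: start {p0}
  [1] b ⇒ {p1}
  [2] b ⇒ {p2}
  — P admits the full trace.
Run σ = ⟨bb⟩ on Q: start {q0}
  [1] b ⇒ {q1}
  [2] b ⇒ no successor for Q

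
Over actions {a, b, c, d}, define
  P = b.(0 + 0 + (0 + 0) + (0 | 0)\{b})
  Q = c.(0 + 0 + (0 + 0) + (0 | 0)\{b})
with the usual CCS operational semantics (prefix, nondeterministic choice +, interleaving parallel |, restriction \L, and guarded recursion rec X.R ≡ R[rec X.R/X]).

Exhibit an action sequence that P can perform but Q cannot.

b

LTS(P): 2 reachable states
  m0 = b.(0 + 0 + (0 + 0) + (0 | 0)\{b}) has moves =b=> m1
  m1 = 0 + 0 + (0 + 0) + (0 | 0)\{b} has moves ·
LTS(Q): 2 reachable states
  n0 = c.(0 + 0 + (0 + 0) + (0 | 0)\{b}) has moves =c=> n1
  n1 = 0 + 0 + (0 + 0) + (0 | 0)\{b} has moves ·
Executing b from P (initial set {m0}):
  after b @ step 1: {m1}
  P completes σ.
Executing b from Q (initial set {n0}):
  after b @ step 1: no successor for Q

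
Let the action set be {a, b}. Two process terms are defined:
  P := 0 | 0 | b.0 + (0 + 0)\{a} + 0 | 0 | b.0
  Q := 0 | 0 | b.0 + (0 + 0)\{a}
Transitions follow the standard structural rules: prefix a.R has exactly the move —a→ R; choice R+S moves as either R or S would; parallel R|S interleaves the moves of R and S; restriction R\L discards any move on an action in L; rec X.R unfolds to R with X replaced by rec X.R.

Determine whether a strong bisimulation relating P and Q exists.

Reachable graph of P (2 states):
  p0 = 0 | 0 | b.0 + (0 + 0)\{a} + 0 | 0 | b.0 has moves =b=> p1
  p1 = 0 | 0 | 0 has moves (no moves)
Reachable graph of Q (2 states):
  q0 = 0 | 0 | b.0 + (0 + 0)\{a} has moves =b=> q1
  q1 = 0 | 0 | 0 has moves (no moves)
Bisimilarity quotient blocks:
  B0 = {p0, q0}
  B1 = {p1, q1}
p0 ∈ B0, q0 ∈ B0 → same block

bisimilar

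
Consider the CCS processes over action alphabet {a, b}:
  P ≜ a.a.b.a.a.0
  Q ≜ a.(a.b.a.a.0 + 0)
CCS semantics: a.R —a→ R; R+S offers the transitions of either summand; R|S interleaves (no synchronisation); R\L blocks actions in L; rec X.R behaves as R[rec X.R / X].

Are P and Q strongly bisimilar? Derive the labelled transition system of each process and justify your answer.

Reachable graph of P (6 states):
  u0 = a.a.b.a.a.0 :: -a-> u1
  u1 = a.b.a.a.0 :: -a-> u2
  u2 = b.a.a.0 :: -b-> u3
  u3 = a.a.0 :: -a-> u4
  u4 = a.0 :: -a-> u5
  u5 = 0 :: ∅
Reachable graph of Q (6 states):
  v0 = a.(a.b.a.a.0 + 0) :: -a-> v1
  v1 = a.b.a.a.0 + 0 :: -a-> v2
  v2 = b.a.a.0 :: -b-> v3
  v3 = a.a.0 :: -a-> v4
  v4 = a.0 :: -a-> v5
  v5 = 0 :: ∅
Coarsest stable partition (strong bisimilarity classes):
  B0 = {u0, v0}
  B1 = {u1, v1}
  B2 = {u2, v2}
  B3 = {u3, v3}
  B4 = {u4, v4}
  B5 = {u5, v5}
u0 ∈ B0, v0 ∈ B0 → same block

bisimilar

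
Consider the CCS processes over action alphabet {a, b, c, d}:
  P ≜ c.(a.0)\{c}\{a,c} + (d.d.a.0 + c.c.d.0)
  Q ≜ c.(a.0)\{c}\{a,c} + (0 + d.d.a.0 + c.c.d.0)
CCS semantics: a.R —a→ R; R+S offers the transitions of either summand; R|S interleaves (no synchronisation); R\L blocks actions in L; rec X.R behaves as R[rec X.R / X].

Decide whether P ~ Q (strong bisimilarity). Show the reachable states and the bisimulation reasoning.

LTS(P): 7 reachable states
  s0 = c.(a.0)\{c}\{a,c} + (d.d.a.0 + c.c.d.0) → =c=> s1, =c=> s2, =d=> s3
  s1 = (a.0)\{c}\{a,c} → (no moves)
  s2 = c.d.0 → =c=> s4
  s3 = d.a.0 → =d=> s5
  s4 = d.0 → =d=> s6
  s5 = a.0 → =a=> s6
  s6 = 0 → (no moves)
LTS(Q): 7 reachable states
  t0 = c.(a.0)\{c}\{a,c} + (0 + d.d.a.0 + c.c.d.0) → =c=> t1, =c=> t2, =d=> t3
  t1 = (a.0)\{c}\{a,c} → (no moves)
  t2 = c.d.0 → =c=> t4
  t3 = d.a.0 → =d=> t5
  t4 = d.0 → =d=> t6
  t5 = a.0 → =a=> t6
  t6 = 0 → (no moves)
Coarsest stable partition (strong bisimilarity classes):
  B0 = {s0, t0}
  B1 = {s3, t3}
  B2 = {s5, t5}
  B3 = {s1, s6, t1, t6}
  B4 = {s2, t2}
  B5 = {s4, t4}
s0 ∈ B0, t0 ∈ B0 → same block

P ~ Q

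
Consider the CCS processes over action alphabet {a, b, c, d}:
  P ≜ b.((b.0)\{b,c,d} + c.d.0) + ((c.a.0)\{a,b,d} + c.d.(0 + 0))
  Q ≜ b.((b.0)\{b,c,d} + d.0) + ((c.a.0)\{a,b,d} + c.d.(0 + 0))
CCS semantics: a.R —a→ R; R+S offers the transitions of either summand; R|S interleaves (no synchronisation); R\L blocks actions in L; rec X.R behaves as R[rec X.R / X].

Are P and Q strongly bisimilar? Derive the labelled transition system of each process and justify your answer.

Reachable graph of P (7 states):
  s0 = b.((b.0)\{b,c,d} + c.d.0) + ((c.a.0)\{a,b,d} + c.d.(0 + 0)) has moves --b--▸ s1, --c--▸ s2, --c--▸ s3
  s1 = (b.0)\{b,c,d} + c.d.0 has moves --c--▸ s4
  s2 = (a.0)\{a,b,d} has moves ∅
  s3 = d.(0 + 0) has moves --d--▸ s5
  s4 = d.0 has moves --d--▸ s6
  s5 = 0 + 0 has moves ∅
  s6 = 0 has moves ∅
Reachable graph of Q (6 states):
  t0 = b.((b.0)\{b,c,d} + d.0) + ((c.a.0)\{a,b,d} + c.d.(0 + 0)) has moves --b--▸ t1, --c--▸ t2, --c--▸ t3
  t1 = (b.0)\{b,c,d} + d.0 has moves --d--▸ t4
  t2 = (a.0)\{a,b,d} has moves ∅
  t3 = d.(0 + 0) has moves --d--▸ t5
  t4 = 0 has moves ∅
  t5 = 0 + 0 has moves ∅
Partition-refinement fixed point:
  B0 = {s0}
  B1 = {s3, s4, t1, t3}
  B2 = {s2, s5, s6, t2, t4, t5}
  B3 = {s1}
  B4 = {t0}
s0 ∈ B0, t0 ∈ B4 → different blocks

not bisimilar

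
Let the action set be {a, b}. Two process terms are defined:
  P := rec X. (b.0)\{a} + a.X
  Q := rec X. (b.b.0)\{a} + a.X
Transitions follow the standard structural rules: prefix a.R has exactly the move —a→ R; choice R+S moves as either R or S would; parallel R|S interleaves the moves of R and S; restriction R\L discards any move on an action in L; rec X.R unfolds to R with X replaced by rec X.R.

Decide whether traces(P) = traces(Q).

trace-distinct — witness ⟨bb⟩

P's transition system — 2 states:
  p0 = rec X. (b.0)\{a} + a.X ⊢ ··a··> p0, ··b··> p1
  p1 = 0\{a} ⊢ (no moves)
Q's transition system — 3 states:
  q0 = rec X. (b.b.0)\{a} + a.X ⊢ ··a··> q0, ··b··> q1
  q1 = (b.0)\{a} ⊢ ··b··> q2
  q2 = 0\{a} ⊢ (no moves)
Executing bb from Q (initial set {q0}):
  after b @ step 1: {q1}
  after b @ step 2: {q2}
  Q completes σ.
Executing bb from P (initial set {p0}):
  after b @ step 1: {p1}
  after b @ step 2: ∅  — P cannot continue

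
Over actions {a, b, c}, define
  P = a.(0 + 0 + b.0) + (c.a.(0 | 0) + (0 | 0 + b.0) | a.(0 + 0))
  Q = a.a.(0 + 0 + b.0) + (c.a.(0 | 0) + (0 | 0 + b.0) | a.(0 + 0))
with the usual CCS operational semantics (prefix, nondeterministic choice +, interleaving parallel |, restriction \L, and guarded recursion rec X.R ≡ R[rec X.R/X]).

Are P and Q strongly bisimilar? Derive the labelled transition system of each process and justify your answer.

P's transition system — 8 states:
  s0 = a.(0 + 0 + b.0) + (c.a.(0 | 0) + (0 | 0 + b.0) | a.(0 + 0)) → =a=> s1, =a=> s2, =b=> s3, =c=> s4
  s1 = (0 | 0 + b.0) | (0 + 0) → =b=> s5
  s2 = 0 + 0 + b.0 → =b=> s6
  s3 = 0 | a.(0 + 0) → =a=> s5
  s4 = a.(0 | 0) → =a=> s7
  s5 = 0 | (0 + 0) → ·
  s6 = 0 → ·
  s7 = 0 | 0 → ·
Q's transition system — 9 states:
  t0 = a.a.(0 + 0 + b.0) + (c.a.(0 | 0) + (0 | 0 + b.0) | a.(0 + 0)) → =a=> t1, =a=> t2, =b=> t3, =c=> t4
  t1 = (0 | 0 + b.0) | (0 + 0) → =b=> t5
  t2 = a.(0 + 0 + b.0) → =a=> t6
  t3 = 0 | a.(0 + 0) → =a=> t5
  t4 = a.(0 | 0) → =a=> t7
  t5 = 0 | (0 + 0) → ·
  t6 = 0 + 0 + b.0 → =b=> t8
  t7 = 0 | 0 → ·
  t8 = 0 → ·
Partition-refinement fixed point:
  B0 = {s0}
  B1 = {s3, s4, t3, t4}
  B2 = {s5, s6, s7, t5, t7, t8}
  B3 = {s1, s2, t1, t6}
  B4 = {t0}
  B5 = {t2}
s0 ∈ B0, t0 ∈ B4 → different blocks

not bisimilar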